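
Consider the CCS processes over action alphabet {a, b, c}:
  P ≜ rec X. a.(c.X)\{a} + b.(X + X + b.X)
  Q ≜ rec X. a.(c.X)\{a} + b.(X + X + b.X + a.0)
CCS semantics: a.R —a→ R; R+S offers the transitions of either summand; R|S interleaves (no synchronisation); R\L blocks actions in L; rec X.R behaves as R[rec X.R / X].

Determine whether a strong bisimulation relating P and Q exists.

NO

Reachable graph of P (5 states):
  p0 = rec X. a.(c.X)\{a} + b.(X + X + b.X) ⊢ ··a··> p1, ··b··> p2
  p1 = (c.(rec X. a.(c.X)\{a} + b.(X + X + b.X)))\{a} ⊢ ··c··> p3
  p2 = (rec X. a.(c.X)\{a} + b.(X + X + b.X)) + (rec X. a.(c.X)\{a} + b.(X + X + b.X)) + b.(rec X. a.(c.X)\{a} + b.(X + X + b.X)) ⊢ ··a··> p1, ··b··> p0, ··b··> p2
  p3 = (rec X. a.(c.X)\{a} + b.(X + X + b.X))\{a} ⊢ ··b··> p4
  p4 = ((rec X. a.(c.X)\{a} + b.(X + X + b.X)) + (rec X. a.(c.X)\{a} + b.(X + X + b.X)) + b.(rec X. a.(c.X)\{a} + b.(X + X + b.X)))\{a} ⊢ ··b··> p3, ··b··> p4
Reachable graph of Q (6 states):
  q0 = rec X. a.(c.X)\{a} + b.(X + X + b.X + a.0) ⊢ ··a··> q1, ··b··> q2
  q1 = (c.(rec X. a.(c.X)\{a} + b.(X + X + b.X + a.0)))\{a} ⊢ ··c··> q3
  q2 = (rec X. a.(c.X)\{a} + b.(X + X + b.X + a.0)) + (rec X. a.(c.X)\{a} + b.(X + X + b.X + a.0)) + b.(rec X. a.(c.X)\{a} + b.(X + X + b.X + a.0)) + a.0 ⊢ ··a··> q1, ··a··> q4, ··b··> q0, ··b··> q2
  q3 = (rec X. a.(c.X)\{a} + b.(X + X + b.X + a.0))\{a} ⊢ ··b··> q5
  q4 = 0 ⊢ ∅
  q5 = ((rec X. a.(c.X)\{a} + b.(X + X + b.X + a.0)) + (rec X. a.(c.X)\{a} + b.(X + X + b.X + a.0)) + b.(rec X. a.(c.X)\{a} + b.(X + X + b.X + a.0)) + a.0)\{a} ⊢ ··b··> q3, ··b··> q5
Coarsest stable partition (strong bisimilarity classes):
  B0 = {p0, p2}
  B1 = {p1, q1}
  B2 = {p3, p4, q3, q5}
  B3 = {q0}
  B4 = {q2}
  B5 = {q4}
p0 ∈ B0, q0 ∈ B3 → different blocks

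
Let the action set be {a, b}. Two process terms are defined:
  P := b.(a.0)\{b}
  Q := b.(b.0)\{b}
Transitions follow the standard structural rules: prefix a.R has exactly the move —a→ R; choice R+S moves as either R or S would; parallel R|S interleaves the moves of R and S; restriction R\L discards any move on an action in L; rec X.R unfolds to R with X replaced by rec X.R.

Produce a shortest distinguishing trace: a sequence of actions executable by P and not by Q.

ba

LTS(P): 3 reachable states
  p0 = b.(a.0)\{b} :: -b-> p1
  p1 = (a.0)\{b} :: -a-> p2
  p2 = 0\{b} :: deadlocked
LTS(Q): 2 reachable states
  q0 = b.(b.0)\{b} :: -b-> q1
  q1 = (b.0)\{b} :: deadlocked
Trace ⟨ba⟩ through P, begin at {p0}:
  after b @ step 1: {p1}
  after a @ step 2: {p2}
  ✓ P
Trace ⟨ba⟩ through Q, begin at {q0}:
  after b @ step 1: {q1}
  after a @ step 2: ∅  — Q cannot continue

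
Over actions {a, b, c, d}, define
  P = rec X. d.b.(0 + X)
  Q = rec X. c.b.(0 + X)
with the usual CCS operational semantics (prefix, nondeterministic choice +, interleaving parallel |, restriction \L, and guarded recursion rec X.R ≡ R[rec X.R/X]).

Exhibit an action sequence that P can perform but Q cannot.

LTS(P): 3 reachable states
  m0 = rec X. d.b.(0 + X) :: -d-> m1
  m1 = b.(0 + (rec X. d.b.(0 + X))) :: -b-> m2
  m2 = 0 + (rec X. d.b.(0 + X)) :: -d-> m1
LTS(Q): 3 reachable states
  n0 = rec X. c.b.(0 + X) :: -c-> n1
  n1 = b.(0 + (rec X. c.b.(0 + X))) :: -b-> n2
  n2 = 0 + (rec X. c.b.(0 + X)) :: -c-> n1
Trace ⟨d⟩ through P, begin at {m0}:
  [1] d ⇒ {m1}
  ✓ P
Trace ⟨d⟩ through Q, begin at {n0}:
  [1] d ⇒ ∅ (Q stuck)

d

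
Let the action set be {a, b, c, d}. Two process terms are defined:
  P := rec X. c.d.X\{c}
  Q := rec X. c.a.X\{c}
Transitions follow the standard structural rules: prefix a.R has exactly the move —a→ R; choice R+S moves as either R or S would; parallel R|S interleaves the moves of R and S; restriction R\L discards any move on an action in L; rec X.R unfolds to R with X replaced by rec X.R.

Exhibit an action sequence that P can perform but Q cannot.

cd

LTS(P): 3 reachable states
  s0 = rec X. c.d.X\{c} | -c-> s1
  s1 = d.(rec X. c.d.X\{c})\{c} | -d-> s2
  s2 = (rec X. c.d.X\{c})\{c} | (no moves)
LTS(Q): 3 reachable states
  t0 = rec X. c.a.X\{c} | -c-> t1
  t1 = a.(rec X. c.a.X\{c})\{c} | -a-> t2
  t2 = (rec X. c.a.X\{c})\{c} | (no moves)
Executing cd from P (initial set {s0}):
  step 1 (c): {s1}
  step 2 (d): {s2}
  P completes σ.
Executing cd from Q (initial set {t0}):
  step 1 (c): {t1}
  step 2 (d): ∅ (Q stuck)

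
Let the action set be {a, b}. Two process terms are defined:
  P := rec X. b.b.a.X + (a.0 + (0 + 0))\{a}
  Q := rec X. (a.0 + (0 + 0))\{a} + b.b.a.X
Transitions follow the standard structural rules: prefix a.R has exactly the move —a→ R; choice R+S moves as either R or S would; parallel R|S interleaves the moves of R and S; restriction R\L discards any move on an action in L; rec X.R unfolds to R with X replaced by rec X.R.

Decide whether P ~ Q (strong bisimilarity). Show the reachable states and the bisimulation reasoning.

P's transition system — 3 states:
  s0 = rec X. b.b.a.X + (a.0 + (0 + 0))\{a} has moves =b=> s1
  s1 = b.a.(rec X. b.b.a.X + (a.0 + (0 + 0))\{a}) has moves =b=> s2
  s2 = a.(rec X. b.b.a.X + (a.0 + (0 + 0))\{a}) has moves =a=> s0
Q's transition system — 3 states:
  t0 = rec X. (a.0 + (0 + 0))\{a} + b.b.a.X has moves =b=> t1
  t1 = b.a.(rec X. (a.0 + (0 + 0))\{a} + b.b.a.X) has moves =b=> t2
  t2 = a.(rec X. (a.0 + (0 + 0))\{a} + b.b.a.X) has moves =a=> t0
Bisimilarity quotient blocks:
  B0 = {s0, t0}
  B1 = {s1, t1}
  B2 = {s2, t2}
s0 ∈ B0, t0 ∈ B0 → same block

YES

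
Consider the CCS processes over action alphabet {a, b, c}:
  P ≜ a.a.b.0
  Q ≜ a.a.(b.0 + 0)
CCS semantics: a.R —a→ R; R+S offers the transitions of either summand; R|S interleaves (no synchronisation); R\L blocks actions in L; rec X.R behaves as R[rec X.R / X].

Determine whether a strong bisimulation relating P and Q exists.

LTS(P): 4 reachable states
  u0 = a.a.b.0 | =a=> u1
  u1 = a.b.0 | =a=> u2
  u2 = b.0 | =b=> u3
  u3 = 0 | deadlocked
LTS(Q): 4 reachable states
  v0 = a.a.(b.0 + 0) | =a=> v1
  v1 = a.(b.0 + 0) | =a=> v2
  v2 = b.0 + 0 | =b=> v3
  v3 = 0 | deadlocked
Bisimilarity quotient blocks:
  B0 = {u0, v0}
  B1 = {u1, v1}
  B2 = {u2, v2}
  B3 = {u3, v3}
u0 ∈ B0, v0 ∈ B0 → same block

P ~ Q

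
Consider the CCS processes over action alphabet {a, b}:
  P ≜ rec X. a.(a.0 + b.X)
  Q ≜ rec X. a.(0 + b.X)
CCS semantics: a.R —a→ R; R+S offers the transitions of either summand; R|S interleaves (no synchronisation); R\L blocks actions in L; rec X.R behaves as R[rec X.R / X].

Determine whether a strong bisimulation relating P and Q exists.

not bisimilar

P's transition system — 3 states:
  u0 = rec X. a.(a.0 + b.X) | --a--▸ u1
  u1 = a.0 + b.(rec X. a.(a.0 + b.X)) | --a--▸ u2, --b--▸ u0
  u2 = 0 | ∅
Q's transition system — 2 states:
  v0 = rec X. a.(0 + b.X) | --a--▸ v1
  v1 = 0 + b.(rec X. a.(0 + b.X)) | --b--▸ v0
Bisimilarity quotient blocks:
  B0 = {u0}
  B1 = {u1}
  B2 = {u2}
  B3 = {v0}
  B4 = {v1}
u0 ∈ B0, v0 ∈ B3 → different blocks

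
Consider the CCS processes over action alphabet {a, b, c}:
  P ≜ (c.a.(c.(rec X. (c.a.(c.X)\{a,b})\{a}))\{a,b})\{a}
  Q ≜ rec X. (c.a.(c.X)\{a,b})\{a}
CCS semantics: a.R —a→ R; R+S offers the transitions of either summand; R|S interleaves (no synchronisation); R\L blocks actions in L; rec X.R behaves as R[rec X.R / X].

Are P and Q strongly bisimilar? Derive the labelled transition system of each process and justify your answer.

P's transition system — 2 states:
  s0 = (c.a.(c.(rec X. (c.a.(c.X)\{a,b})\{a}))\{a,b})\{a} ⊢ —c→ s1
  s1 = (a.(c.(rec X. (c.a.(c.X)\{a,b})\{a}))\{a,b})\{a} ⊢ deadlocked
Q's transition system — 2 states:
  t0 = rec X. (c.a.(c.X)\{a,b})\{a} ⊢ —c→ t1
  t1 = (a.(c.(rec X. (c.a.(c.X)\{a,b})\{a}))\{a,b})\{a} ⊢ deadlocked
Bisimilarity quotient blocks:
  B0 = {s0, t0}
  B1 = {s1, t1}
s0 ∈ B0, t0 ∈ B0 → same block

P ~ Q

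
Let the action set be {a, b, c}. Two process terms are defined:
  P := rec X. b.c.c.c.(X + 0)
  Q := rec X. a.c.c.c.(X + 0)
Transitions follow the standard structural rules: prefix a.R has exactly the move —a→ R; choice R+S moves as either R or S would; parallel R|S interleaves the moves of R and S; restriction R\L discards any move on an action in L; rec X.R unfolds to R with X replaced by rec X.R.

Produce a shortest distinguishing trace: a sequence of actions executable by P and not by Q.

Reachable graph of P (5 states):
  m0 = rec X. b.c.c.c.(X + 0) :: ··b··> m1
  m1 = c.c.c.((rec X. b.c.c.c.(X + 0)) + 0) :: ··c··> m2
  m2 = c.c.((rec X. b.c.c.c.(X + 0)) + 0) :: ··c··> m3
  m3 = c.((rec X. b.c.c.c.(X + 0)) + 0) :: ··c··> m4
  m4 = (rec X. b.c.c.c.(X + 0)) + 0 :: ··b··> m1
Reachable graph of Q (5 states):
  n0 = rec X. a.c.c.c.(X + 0) :: ··a··> n1
  n1 = c.c.c.((rec X. a.c.c.c.(X + 0)) + 0) :: ··c··> n2
  n2 = c.c.((rec X. a.c.c.c.(X + 0)) + 0) :: ··c··> n3
  n3 = c.((rec X. a.c.c.c.(X + 0)) + 0) :: ··c··> n4
  n4 = (rec X. a.c.c.c.(X + 0)) + 0 :: ··a··> n1
Executing b from P (initial set {m0}):
  [1] b ⇒ {m1}
  — P admits the full trace.
Executing b from Q (initial set {n0}):
  [1] b ⇒ ∅  — Q cannot continue

b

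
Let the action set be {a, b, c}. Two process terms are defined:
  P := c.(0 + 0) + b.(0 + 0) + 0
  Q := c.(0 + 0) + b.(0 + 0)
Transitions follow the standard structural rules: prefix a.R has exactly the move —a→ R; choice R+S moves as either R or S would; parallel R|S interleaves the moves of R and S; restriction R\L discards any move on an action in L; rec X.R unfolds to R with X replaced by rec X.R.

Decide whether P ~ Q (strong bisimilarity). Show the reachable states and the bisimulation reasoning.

P ~ Q

LTS(P): 2 reachable states
  s0 = c.(0 + 0) + b.(0 + 0) + 0 → —b→ s1, —c→ s1
  s1 = 0 + 0 → stopped
LTS(Q): 2 reachable states
  t0 = c.(0 + 0) + b.(0 + 0) → —b→ t1, —c→ t1
  t1 = 0 + 0 → stopped
Partition-refinement fixed point:
  B0 = {s0, t0}
  B1 = {s1, t1}
s0 ∈ B0, t0 ∈ B0 → same block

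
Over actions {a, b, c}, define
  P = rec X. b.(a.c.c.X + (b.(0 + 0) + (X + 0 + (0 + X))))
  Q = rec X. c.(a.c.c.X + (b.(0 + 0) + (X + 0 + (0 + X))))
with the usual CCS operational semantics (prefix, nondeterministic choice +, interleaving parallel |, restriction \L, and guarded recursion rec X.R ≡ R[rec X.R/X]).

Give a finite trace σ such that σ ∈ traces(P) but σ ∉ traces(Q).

b

LTS(P): 5 reachable states
  m0 = rec X. b.(a.c.c.X + (b.(0 + 0) + (X + 0 + (0 + X)))) | =b=> m1
  m1 = a.c.c.(rec X. b.(a.c.c.X + (b.(0 + 0) + (X + 0 + (0 + X))))) + (b.(0 + 0) + ((rec X. b.(a.c.c.X + (b.(0 + 0) + (X + 0 + (0 + X))))) + 0 + (0 + (rec X. b.(a.c.c.X + (b.(0 + 0) + (X + 0 + (0 + X)))))))) | =a=> m2, =b=> m1, =b=> m3
  m2 = c.c.(rec X. b.(a.c.c.X + (b.(0 + 0) + (X + 0 + (0 + X))))) | =c=> m4
  m3 = 0 + 0 | (no moves)
  m4 = c.(rec X. b.(a.c.c.X + (b.(0 + 0) + (X + 0 + (0 + X))))) | =c=> m0
LTS(Q): 5 reachable states
  n0 = rec X. c.(a.c.c.X + (b.(0 + 0) + (X + 0 + (0 + X)))) | =c=> n1
  n1 = a.c.c.(rec X. c.(a.c.c.X + (b.(0 + 0) + (X + 0 + (0 + X))))) + (b.(0 + 0) + ((rec X. c.(a.c.c.X + (b.(0 + 0) + (X + 0 + (0 + X))))) + 0 + (0 + (rec X. c.(a.c.c.X + (b.(0 + 0) + (X + 0 + (0 + X)))))))) | =a=> n2, =b=> n3, =c=> n1
  n2 = c.c.(rec X. c.(a.c.c.X + (b.(0 + 0) + (X + 0 + (0 + X))))) | =c=> n4
  n3 = 0 + 0 | (no moves)
  n4 = c.(rec X. c.(a.c.c.X + (b.(0 + 0) + (X + 0 + (0 + X))))) | =c=> n0
Executing b from P (initial set {m0}):
  step 1 (b): {m1}
  ✓ P
Executing b from Q (initial set {n0}):
  step 1 (b): ∅  — Q cannot continue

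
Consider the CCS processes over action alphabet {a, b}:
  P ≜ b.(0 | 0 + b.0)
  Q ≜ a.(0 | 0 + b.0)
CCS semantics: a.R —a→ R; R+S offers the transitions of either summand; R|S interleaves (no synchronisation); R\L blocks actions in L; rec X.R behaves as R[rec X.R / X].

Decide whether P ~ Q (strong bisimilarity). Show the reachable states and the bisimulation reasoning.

P's transition system — 3 states:
  s0 = b.(0 | 0 + b.0) | ··b··> s1
  s1 = 0 | 0 + b.0 | ··b··> s2
  s2 = 0 | stopped
Q's transition system — 3 states:
  t0 = a.(0 | 0 + b.0) | ··a··> t1
  t1 = 0 | 0 + b.0 | ··b··> t2
  t2 = 0 | stopped
Bisimilarity quotient blocks:
  B0 = {s0}
  B1 = {s1, t1}
  B2 = {s2, t2}
  B3 = {t0}
s0 ∈ B0, t0 ∈ B3 → different blocks

P ≁ Q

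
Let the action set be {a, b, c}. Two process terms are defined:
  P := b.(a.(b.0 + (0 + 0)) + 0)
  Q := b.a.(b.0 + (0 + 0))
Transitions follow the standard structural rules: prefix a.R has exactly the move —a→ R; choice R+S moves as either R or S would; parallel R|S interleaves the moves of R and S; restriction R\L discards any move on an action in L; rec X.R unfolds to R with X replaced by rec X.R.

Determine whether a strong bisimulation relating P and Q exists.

YES

P's transition system — 4 states:
  p0 = b.(a.(b.0 + (0 + 0)) + 0) | =b=> p1
  p1 = a.(b.0 + (0 + 0)) + 0 | =a=> p2
  p2 = b.0 + (0 + 0) | =b=> p3
  p3 = 0 | ·
Q's transition system — 4 states:
  q0 = b.a.(b.0 + (0 + 0)) | =b=> q1
  q1 = a.(b.0 + (0 + 0)) | =a=> q2
  q2 = b.0 + (0 + 0) | =b=> q3
  q3 = 0 | ·
Bisimilarity quotient blocks:
  B0 = {p0, q0}
  B1 = {p1, q1}
  B2 = {p2, q2}
  B3 = {p3, q3}
p0 ∈ B0, q0 ∈ B0 → same block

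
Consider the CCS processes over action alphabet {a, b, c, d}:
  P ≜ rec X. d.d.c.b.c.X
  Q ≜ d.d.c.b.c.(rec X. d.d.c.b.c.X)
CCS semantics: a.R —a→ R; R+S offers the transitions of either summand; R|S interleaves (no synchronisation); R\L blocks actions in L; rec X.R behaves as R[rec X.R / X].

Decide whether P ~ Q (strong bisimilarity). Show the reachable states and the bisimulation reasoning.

P ~ Q

LTS(P): 5 reachable states
  s0 = rec X. d.d.c.b.c.X → —d→ s1
  s1 = d.c.b.c.(rec X. d.d.c.b.c.X) → —d→ s2
  s2 = c.b.c.(rec X. d.d.c.b.c.X) → —c→ s3
  s3 = b.c.(rec X. d.d.c.b.c.X) → —b→ s4
  s4 = c.(rec X. d.d.c.b.c.X) → —c→ s0
LTS(Q): 6 reachable states
  t0 = d.d.c.b.c.(rec X. d.d.c.b.c.X) → —d→ t1
  t1 = d.c.b.c.(rec X. d.d.c.b.c.X) → —d→ t2
  t2 = c.b.c.(rec X. d.d.c.b.c.X) → —c→ t3
  t3 = b.c.(rec X. d.d.c.b.c.X) → —b→ t4
  t4 = c.(rec X. d.d.c.b.c.X) → —c→ t5
  t5 = rec X. d.d.c.b.c.X → —d→ t1
Coarsest stable partition (strong bisimilarity classes):
  B0 = {s0, t0, t5}
  B1 = {s1, t1}
  B2 = {s2, t2}
  B3 = {s3, t3}
  B4 = {s4, t4}
s0 ∈ B0, t0 ∈ B0 → same block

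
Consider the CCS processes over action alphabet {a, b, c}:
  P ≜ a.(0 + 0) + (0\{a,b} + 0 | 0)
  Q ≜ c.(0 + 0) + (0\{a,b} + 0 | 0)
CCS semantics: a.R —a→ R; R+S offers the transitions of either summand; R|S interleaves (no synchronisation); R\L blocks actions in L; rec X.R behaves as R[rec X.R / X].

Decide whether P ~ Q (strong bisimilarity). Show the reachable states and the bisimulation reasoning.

NO

LTS(P): 2 reachable states
  u0 = a.(0 + 0) + (0\{a,b} + 0 | 0) → =a=> u1
  u1 = 0 + 0 → ·
LTS(Q): 2 reachable states
  v0 = c.(0 + 0) + (0\{a,b} + 0 | 0) → =c=> v1
  v1 = 0 + 0 → ·
Partition-refinement fixed point:
  B0 = {u0}
  B1 = {u1, v1}
  B2 = {v0}
u0 ∈ B0, v0 ∈ B2 → different blocks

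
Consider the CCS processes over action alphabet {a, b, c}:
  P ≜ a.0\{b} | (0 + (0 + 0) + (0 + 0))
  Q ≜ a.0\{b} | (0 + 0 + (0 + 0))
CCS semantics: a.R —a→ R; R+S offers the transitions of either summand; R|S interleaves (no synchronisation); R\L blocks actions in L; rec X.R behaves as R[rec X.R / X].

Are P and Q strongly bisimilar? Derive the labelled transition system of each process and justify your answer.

P ~ Q

LTS(P): 2 reachable states
  s0 = a.0\{b} | (0 + (0 + 0) + (0 + 0)) :: =a=> s1
  s1 = 0\{b} | (0 + (0 + 0) + (0 + 0)) :: (no moves)
LTS(Q): 2 reachable states
  t0 = a.0\{b} | (0 + 0 + (0 + 0)) :: =a=> t1
  t1 = 0\{b} | (0 + 0 + (0 + 0)) :: (no moves)
Partition-refinement fixed point:
  B0 = {s0, t0}
  B1 = {s1, t1}
s0 ∈ B0, t0 ∈ B0 → same block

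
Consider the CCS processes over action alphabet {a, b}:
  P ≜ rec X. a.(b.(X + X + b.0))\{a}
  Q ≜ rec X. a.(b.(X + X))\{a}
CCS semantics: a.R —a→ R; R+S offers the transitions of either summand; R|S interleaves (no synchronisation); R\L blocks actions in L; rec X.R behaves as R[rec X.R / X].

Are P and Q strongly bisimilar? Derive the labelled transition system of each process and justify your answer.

LTS(P): 4 reachable states
  u0 = rec X. a.(b.(X + X + b.0))\{a} has moves =a=> u1
  u1 = (b.((rec X. a.(b.(X + X + b.0))\{a}) + (rec X. a.(b.(X + X + b.0))\{a}) + b.0))\{a} has moves =b=> u2
  u2 = ((rec X. a.(b.(X + X + b.0))\{a}) + (rec X. a.(b.(X + X + b.0))\{a}) + b.0)\{a} has moves =b=> u3
  u3 = 0\{a} has moves ∅
LTS(Q): 3 reachable states
  v0 = rec X. a.(b.(X + X))\{a} has moves =a=> v1
  v1 = (b.((rec X. a.(b.(X + X))\{a}) + (rec X. a.(b.(X + X))\{a})))\{a} has moves =b=> v2
  v2 = ((rec X. a.(b.(X + X))\{a}) + (rec X. a.(b.(X + X))\{a}))\{a} has moves ∅
Partition-refinement fixed point:
  B0 = {u0}
  B1 = {u1}
  B2 = {u2, v1}
  B3 = {u3, v2}
  B4 = {v0}
u0 ∈ B0, v0 ∈ B4 → different blocks

P ≁ Q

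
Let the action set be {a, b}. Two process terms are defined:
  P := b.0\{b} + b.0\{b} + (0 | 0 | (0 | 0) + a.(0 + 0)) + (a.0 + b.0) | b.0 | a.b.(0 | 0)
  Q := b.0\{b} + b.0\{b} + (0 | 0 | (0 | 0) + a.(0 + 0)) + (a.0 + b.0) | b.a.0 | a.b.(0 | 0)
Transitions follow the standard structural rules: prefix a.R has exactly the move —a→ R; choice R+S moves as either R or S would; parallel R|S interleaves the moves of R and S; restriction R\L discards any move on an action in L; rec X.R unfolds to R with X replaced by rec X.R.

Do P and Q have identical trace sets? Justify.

traces(P) ≠ traces(Q) — witness ⟨aaba⟩

LTS(P): 14 reachable states
  p0 = b.0\{b} + b.0\{b} + (0 | 0 | (0 | 0) + a.(0 + 0)) + (a.0 + b.0) | b.0 | a.b.(0 | 0) | --a--▸ p1, --a--▸ p2, --a--▸ p3, --b--▸ p3, --b--▸ p4, --b--▸ p5
  p1 = (a.0 + b.0) | b.0 | b.(0 | 0) | --a--▸ p6, --b--▸ p6, --b--▸ p7, --b--▸ p8
  p2 = 0 + 0 | deadlocked
  p3 = 0 | b.0 | a.b.(0 | 0) | --a--▸ p6, --b--▸ p9
  p4 = (a.0 + b.0) | 0 | a.b.(0 | 0) | --a--▸ p7, --a--▸ p9, --b--▸ p9
  p5 = 0\{b} | deadlocked
  p6 = 0 | b.0 | b.(0 | 0) | --b--▸ p10, --b--▸ p11
  p7 = (a.0 + b.0) | 0 | b.(0 | 0) | --a--▸ p10, --b--▸ p10, --b--▸ p12
  p8 = (a.0 + b.0) | b.0 | (0 | 0) | --a--▸ p11, --b--▸ p11, --b--▸ p12
  p9 = 0 | 0 | a.b.(0 | 0) | --a--▸ p10
  p10 = 0 | 0 | b.(0 | 0) | --b--▸ p13
  p11 = 0 | b.0 | (0 | 0) | --b--▸ p13
  p12 = (a.0 + b.0) | 0 | (0 | 0) | --a--▸ p13, --b--▸ p13
  p13 = 0 | 0 | (0 | 0) | deadlocked
LTS(Q): 20 reachable states
  q0 = b.0\{b} + b.0\{b} + (0 | 0 | (0 | 0) + a.(0 + 0)) + (a.0 + b.0) | b.a.0 | a.b.(0 | 0) | --a--▸ q1, --a--▸ q2, --a--▸ q3, --b--▸ q3, --b--▸ q4, --b--▸ q5
  q1 = (a.0 + b.0) | b.a.0 | b.(0 | 0) | --a--▸ q6, --b--▸ q6, --b--▸ q7, --b--▸ q8
  q2 = 0 + 0 | deadlocked
  q3 = 0 | b.a.0 | a.b.(0 | 0) | --a--▸ q6, --b--▸ q9
  q4 = (a.0 + b.0) | a.0 | a.b.(0 | 0) | --a--▸ q10, --a--▸ q7, --a--▸ q9, --b--▸ q9
  q5 = 0\{b} | deadlocked
  q6 = 0 | b.a.0 | b.(0 | 0) | --b--▸ q11, --b--▸ q12
  q7 = (a.0 + b.0) | a.0 | b.(0 | 0) | --a--▸ q11, --a--▸ q13, --b--▸ q11, --b--▸ q14
  q8 = (a.0 + b.0) | b.a.0 | (0 | 0) | --a--▸ q12, --b--▸ q12, --b--▸ q14
  q9 = 0 | a.0 | a.b.(0 | 0) | --a--▸ q11, --a--▸ q15
  q10 = (a.0 + b.0) | 0 | a.b.(0 | 0) | --a--▸ q13, --a--▸ q15, --b--▸ q15
  q11 = 0 | a.0 | b.(0 | 0) | --a--▸ q16, --b--▸ q17
  q12 = 0 | b.a.0 | (0 | 0) | --b--▸ q17
  q13 = (a.0 + b.0) | 0 | b.(0 | 0) | --a--▸ q16, --b--▸ q16, --b--▸ q18
  q14 = (a.0 + b.0) | a.0 | (0 | 0) | --a--▸ q17, --a--▸ q18, --b--▸ q17
  q15 = 0 | 0 | a.b.(0 | 0) | --a--▸ q16
  q16 = 0 | 0 | b.(0 | 0) | --b--▸ q19
  q17 = 0 | a.0 | (0 | 0) | --a--▸ q19
  q18 = (a.0 + b.0) | 0 | (0 | 0) | --a--▸ q19, --b--▸ q19
  q19 = 0 | 0 | (0 | 0) | deadlocked
Trace ⟨aaba⟩ through Q, begin at {q0}:
  after a @ step 1: {q1, q2, q3}
  after a @ step 2: {q6}
  after b @ step 3: {q11, q12}
  after a @ step 4: {q16}
  Q completes σ.
Trace ⟨aaba⟩ through P, begin at {p0}:
  after a @ step 1: {p1, p2, p3}
  after a @ step 2: {p6}
  after b @ step 3: {p10, p11}
  after a @ step 4: ∅  — P cannot continue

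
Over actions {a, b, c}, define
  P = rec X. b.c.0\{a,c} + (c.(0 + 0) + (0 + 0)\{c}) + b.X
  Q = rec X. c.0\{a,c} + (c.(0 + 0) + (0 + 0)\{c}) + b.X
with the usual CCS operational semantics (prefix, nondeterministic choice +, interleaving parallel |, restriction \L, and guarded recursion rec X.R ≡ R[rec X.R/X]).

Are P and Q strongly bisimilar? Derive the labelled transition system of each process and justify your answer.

NO

P's transition system — 4 states:
  m0 = rec X. b.c.0\{a,c} + (c.(0 + 0) + (0 + 0)\{c}) + b.X has moves —b→ m0, —b→ m1, —c→ m2
  m1 = c.0\{a,c} has moves —c→ m3
  m2 = 0 + 0 has moves ∅
  m3 = 0\{a,c} has moves ∅
Q's transition system — 3 states:
  n0 = rec X. c.0\{a,c} + (c.(0 + 0) + (0 + 0)\{c}) + b.X has moves —b→ n0, —c→ n1, —c→ n2
  n1 = 0 + 0 has moves ∅
  n2 = 0\{a,c} has moves ∅
Coarsest stable partition (strong bisimilarity classes):
  B0 = {m0}
  B1 = {m2, m3, n1, n2}
  B2 = {m1}
  B3 = {n0}
m0 ∈ B0, n0 ∈ B3 → different blocks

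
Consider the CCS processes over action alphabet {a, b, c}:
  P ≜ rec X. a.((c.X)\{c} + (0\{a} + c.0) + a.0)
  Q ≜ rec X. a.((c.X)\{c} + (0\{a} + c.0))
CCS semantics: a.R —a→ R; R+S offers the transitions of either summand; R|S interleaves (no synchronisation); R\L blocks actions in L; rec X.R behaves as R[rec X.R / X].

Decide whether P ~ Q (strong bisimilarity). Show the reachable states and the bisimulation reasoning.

P's transition system — 3 states:
  p0 = rec X. a.((c.X)\{c} + (0\{a} + c.0) + a.0) → =a=> p1
  p1 = (c.(rec X. a.((c.X)\{c} + (0\{a} + c.0) + a.0)))\{c} + (0\{a} + c.0) + a.0 → =a=> p2, =c=> p2
  p2 = 0 → ·
Q's transition system — 3 states:
  q0 = rec X. a.((c.X)\{c} + (0\{a} + c.0)) → =a=> q1
  q1 = (c.(rec X. a.((c.X)\{c} + (0\{a} + c.0))))\{c} + (0\{a} + c.0) → =c=> q2
  q2 = 0 → ·
Partition-refinement fixed point:
  B0 = {p0}
  B1 = {p1}
  B2 = {p2, q2}
  B3 = {q0}
  B4 = {q1}
p0 ∈ B0, q0 ∈ B3 → different blocks

NO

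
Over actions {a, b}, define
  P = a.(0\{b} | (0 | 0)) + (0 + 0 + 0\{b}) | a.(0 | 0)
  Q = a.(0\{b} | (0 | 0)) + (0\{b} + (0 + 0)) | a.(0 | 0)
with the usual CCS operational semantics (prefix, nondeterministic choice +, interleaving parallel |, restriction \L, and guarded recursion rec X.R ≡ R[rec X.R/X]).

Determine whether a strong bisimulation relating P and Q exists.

LTS(P): 3 reachable states
  p0 = a.(0\{b} | (0 | 0)) + (0 + 0 + 0\{b}) | a.(0 | 0) → —a→ p1, —a→ p2
  p1 = (0 + 0 + 0\{b}) | (0 | 0) → stopped
  p2 = 0\{b} | (0 | 0) → stopped
LTS(Q): 3 reachable states
  q0 = a.(0\{b} | (0 | 0)) + (0\{b} + (0 + 0)) | a.(0 | 0) → —a→ q1, —a→ q2
  q1 = (0\{b} + (0 + 0)) | (0 | 0) → stopped
  q2 = 0\{b} | (0 | 0) → stopped
Bisimilarity quotient blocks:
  B0 = {p0, q0}
  B1 = {p1, p2, q1, q2}
p0 ∈ B0, q0 ∈ B0 → same block

P ~ Q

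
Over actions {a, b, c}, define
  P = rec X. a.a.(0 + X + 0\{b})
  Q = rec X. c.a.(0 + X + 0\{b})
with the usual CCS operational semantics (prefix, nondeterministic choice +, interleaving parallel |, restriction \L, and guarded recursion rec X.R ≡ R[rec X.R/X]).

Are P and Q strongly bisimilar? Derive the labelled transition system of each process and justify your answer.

NO

LTS(P): 3 reachable states
  p0 = rec X. a.a.(0 + X + 0\{b}) has moves -a-> p1
  p1 = a.(0 + (rec X. a.a.(0 + X + 0\{b})) + 0\{b}) has moves -a-> p2
  p2 = 0 + (rec X. a.a.(0 + X + 0\{b})) + 0\{b} has moves -a-> p1
LTS(Q): 3 reachable states
  q0 = rec X. c.a.(0 + X + 0\{b}) has moves -c-> q1
  q1 = a.(0 + (rec X. c.a.(0 + X + 0\{b})) + 0\{b}) has moves -a-> q2
  q2 = 0 + (rec X. c.a.(0 + X + 0\{b})) + 0\{b} has moves -c-> q1
Bisimilarity quotient blocks:
  B0 = {p0, p1, p2}
  B1 = {q0, q2}
  B2 = {q1}
p0 ∈ B0, q0 ∈ B1 → different blocks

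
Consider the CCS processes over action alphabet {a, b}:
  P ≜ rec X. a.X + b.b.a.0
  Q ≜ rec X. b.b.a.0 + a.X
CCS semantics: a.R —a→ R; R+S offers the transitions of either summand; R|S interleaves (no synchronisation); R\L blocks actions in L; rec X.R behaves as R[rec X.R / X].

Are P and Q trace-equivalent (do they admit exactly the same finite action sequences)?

traces(P) = traces(Q)

LTS(P): 4 reachable states
  p0 = rec X. a.X + b.b.a.0 → ··a··> p0, ··b··> p1
  p1 = b.a.0 → ··b··> p2
  p2 = a.0 → ··a··> p3
  p3 = 0 → (no moves)
LTS(Q): 4 reachable states
  q0 = rec X. b.b.a.0 + a.X → ··a··> q0, ··b··> q1
  q1 = b.a.0 → ··b··> q2
  q2 = a.0 → ··a··> q3
  q3 = 0 → (no moves)
Coarsest stable partition (strong bisimilarity classes):
  B0 = {p0, q0}
  B1 = {p1, q1}
  B2 = {p2, q2}
  B3 = {p3, q3}
p0 ∈ B0, q0 ∈ B0 → same block
Bisimilar ⇒ trace-equivalent.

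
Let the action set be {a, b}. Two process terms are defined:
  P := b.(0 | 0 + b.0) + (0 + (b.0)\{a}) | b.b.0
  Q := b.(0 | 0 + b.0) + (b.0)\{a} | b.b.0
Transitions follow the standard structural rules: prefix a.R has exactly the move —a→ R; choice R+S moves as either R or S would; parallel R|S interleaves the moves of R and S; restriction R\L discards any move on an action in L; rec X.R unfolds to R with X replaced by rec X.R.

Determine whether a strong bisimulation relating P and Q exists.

P ~ Q

Reachable graph of P (8 states):
  s0 = b.(0 | 0 + b.0) + (0 + (b.0)\{a}) | b.b.0 ⊢ =b=> s1, =b=> s2, =b=> s3
  s1 = (0 + (b.0)\{a}) | b.0 ⊢ =b=> s4, =b=> s5
  s2 = 0 | 0 + b.0 ⊢ =b=> s6
  s3 = 0\{a} | b.b.0 ⊢ =b=> s5
  s4 = (0 + (b.0)\{a}) | 0 ⊢ =b=> s7
  s5 = 0\{a} | b.0 ⊢ =b=> s7
  s6 = 0 ⊢ deadlocked
  s7 = 0\{a} | 0 ⊢ deadlocked
Reachable graph of Q (8 states):
  t0 = b.(0 | 0 + b.0) + (b.0)\{a} | b.b.0 ⊢ =b=> t1, =b=> t2, =b=> t3
  t1 = (b.0)\{a} | b.0 ⊢ =b=> t4, =b=> t5
  t2 = 0 | 0 + b.0 ⊢ =b=> t6
  t3 = 0\{a} | b.b.0 ⊢ =b=> t5
  t4 = (b.0)\{a} | 0 ⊢ =b=> t7
  t5 = 0\{a} | b.0 ⊢ =b=> t7
  t6 = 0 ⊢ deadlocked
  t7 = 0\{a} | 0 ⊢ deadlocked
Coarsest stable partition (strong bisimilarity classes):
  B0 = {s0, t0}
  B1 = {s1, s3, t1, t3}
  B2 = {s2, s4, s5, t2, t4, t5}
  B3 = {s6, s7, t6, t7}
s0 ∈ B0, t0 ∈ B0 → same block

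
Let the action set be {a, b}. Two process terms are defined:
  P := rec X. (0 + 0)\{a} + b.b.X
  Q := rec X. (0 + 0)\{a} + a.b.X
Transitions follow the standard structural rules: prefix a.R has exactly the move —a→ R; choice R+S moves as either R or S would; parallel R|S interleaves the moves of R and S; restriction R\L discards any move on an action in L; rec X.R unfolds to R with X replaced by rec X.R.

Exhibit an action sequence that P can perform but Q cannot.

b

Reachable graph of P (2 states):
  u0 = rec X. (0 + 0)\{a} + b.b.X | -b-> u1
  u1 = b.(rec X. (0 + 0)\{a} + b.b.X) | -b-> u0
Reachable graph of Q (2 states):
  v0 = rec X. (0 + 0)\{a} + a.b.X | -a-> v1
  v1 = b.(rec X. (0 + 0)\{a} + a.b.X) | -b-> v0
Trace ⟨b⟩ through P, begin at {u0}:
  after b @ step 1: {u1}
  P completes σ.
Trace ⟨b⟩ through Q, begin at {v0}:
  after b @ step 1: ∅ (Q stuck)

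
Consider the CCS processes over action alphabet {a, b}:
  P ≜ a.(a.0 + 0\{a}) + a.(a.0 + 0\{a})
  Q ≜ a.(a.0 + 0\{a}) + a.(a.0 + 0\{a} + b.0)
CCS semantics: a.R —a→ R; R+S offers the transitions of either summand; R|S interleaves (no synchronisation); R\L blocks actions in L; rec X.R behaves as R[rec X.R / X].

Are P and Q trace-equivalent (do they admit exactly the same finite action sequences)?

P's transition system — 3 states:
  p0 = a.(a.0 + 0\{a}) + a.(a.0 + 0\{a}) | -a-> p1
  p1 = a.0 + 0\{a} | -a-> p2
  p2 = 0 | stopped
Q's transition system — 4 states:
  q0 = a.(a.0 + 0\{a}) + a.(a.0 + 0\{a} + b.0) | -a-> q1, -a-> q2
  q1 = a.0 + 0\{a} | -a-> q3
  q2 = a.0 + 0\{a} + b.0 | -a-> q3, -b-> q3
  q3 = 0 | stopped
Run σ = ⟨ab⟩ on Q: start {q0}
  step 1 (a): {q1, q2}
  step 2 (b): {q3}
  — Q admits the full trace.
Run σ = ⟨ab⟩ on P: start {p0}
  step 1 (a): {p1}
  step 2 (b): no successor for P

traces(P) ≠ traces(Q) — witness ⟨ab⟩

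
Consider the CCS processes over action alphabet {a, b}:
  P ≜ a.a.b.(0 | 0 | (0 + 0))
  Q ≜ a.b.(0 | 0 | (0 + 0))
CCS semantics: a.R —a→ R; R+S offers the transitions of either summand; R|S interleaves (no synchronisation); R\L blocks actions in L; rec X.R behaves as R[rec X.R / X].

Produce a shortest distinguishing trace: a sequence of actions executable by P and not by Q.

aa

LTS(P): 4 reachable states
  m0 = a.a.b.(0 | 0 | (0 + 0)) → -a-> m1
  m1 = a.b.(0 | 0 | (0 + 0)) → -a-> m2
  m2 = b.(0 | 0 | (0 + 0)) → -b-> m3
  m3 = 0 | 0 | (0 + 0) → ∅
LTS(Q): 3 reachable states
  n0 = a.b.(0 | 0 | (0 + 0)) → -a-> n1
  n1 = b.(0 | 0 | (0 + 0)) → -b-> n2
  n2 = 0 | 0 | (0 + 0) → ∅
Trace ⟨aa⟩ through P, begin at {m0}:
  after a @ step 1: {m1}
  after a @ step 2: {m2}
  P completes σ.
Trace ⟨aa⟩ through Q, begin at {n0}:
  after a @ step 1: {n1}
  after a @ step 2: no successor for Q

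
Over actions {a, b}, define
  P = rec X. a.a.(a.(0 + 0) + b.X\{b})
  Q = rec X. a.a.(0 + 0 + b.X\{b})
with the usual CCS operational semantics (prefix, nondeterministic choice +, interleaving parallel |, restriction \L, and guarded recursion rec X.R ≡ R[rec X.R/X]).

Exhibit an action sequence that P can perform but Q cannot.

Reachable graph of P (8 states):
  u0 = rec X. a.a.(a.(0 + 0) + b.X\{b}) has moves --a--▸ u1
  u1 = a.(a.(0 + 0) + b.(rec X. a.a.(a.(0 + 0) + b.X\{b}))\{b}) has moves --a--▸ u2
  u2 = a.(0 + 0) + b.(rec X. a.a.(a.(0 + 0) + b.X\{b}))\{b} has moves --a--▸ u3, --b--▸ u4
  u3 = 0 + 0 has moves ∅
  u4 = (rec X. a.a.(a.(0 + 0) + b.X\{b}))\{b} has moves --a--▸ u5
  u5 = (a.(a.(0 + 0) + b.(rec X. a.a.(a.(0 + 0) + b.X\{b}))\{b}))\{b} has moves --a--▸ u6
  u6 = (a.(0 + 0) + b.(rec X. a.a.(a.(0 + 0) + b.X\{b}))\{b})\{b} has moves --a--▸ u7
  u7 = (0 + 0)\{b} has moves ∅
Reachable graph of Q (6 states):
  v0 = rec X. a.a.(0 + 0 + b.X\{b}) has moves --a--▸ v1
  v1 = a.(0 + 0 + b.(rec X. a.a.(0 + 0 + b.X\{b}))\{b}) has moves --a--▸ v2
  v2 = 0 + 0 + b.(rec X. a.a.(0 + 0 + b.X\{b}))\{b} has moves --b--▸ v3
  v3 = (rec X. a.a.(0 + 0 + b.X\{b}))\{b} has moves --a--▸ v4
  v4 = (a.(0 + 0 + b.(rec X. a.a.(0 + 0 + b.X\{b}))\{b}))\{b} has moves --a--▸ v5
  v5 = (0 + 0 + b.(rec X. a.a.(0 + 0 + b.X\{b}))\{b})\{b} has moves ∅
Run σ = ⟨aaa⟩ on P: start {u0}
  step 1 (a): {u1}
  step 2 (a): {u2}
  step 3 (a): {u3}
  ✓ P
Run σ = ⟨aaa⟩ on Q: start {v0}
  step 1 (a): {v1}
  step 2 (a): {v2}
  step 3 (a): no successor for Q

aaa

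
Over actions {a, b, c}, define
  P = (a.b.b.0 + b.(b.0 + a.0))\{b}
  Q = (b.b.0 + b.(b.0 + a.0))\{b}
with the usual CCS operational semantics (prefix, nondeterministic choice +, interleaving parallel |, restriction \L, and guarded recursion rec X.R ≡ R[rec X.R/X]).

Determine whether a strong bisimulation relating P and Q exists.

not bisimilar

P's transition system — 2 states:
  m0 = (a.b.b.0 + b.(b.0 + a.0))\{b} :: ··a··> m1
  m1 = (b.b.0)\{b} :: (no moves)
Q's transition system — 1 states:
  n0 = (b.b.0 + b.(b.0 + a.0))\{b} :: (no moves)
Bisimilarity quotient blocks:
  B0 = {m0}
  B1 = {m1, n0}
m0 ∈ B0, n0 ∈ B1 → different blocks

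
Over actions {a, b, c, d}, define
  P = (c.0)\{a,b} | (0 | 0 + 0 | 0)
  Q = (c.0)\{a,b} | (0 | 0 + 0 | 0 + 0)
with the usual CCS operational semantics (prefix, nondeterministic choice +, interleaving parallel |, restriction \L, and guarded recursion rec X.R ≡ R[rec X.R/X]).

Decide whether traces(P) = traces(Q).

Reachable graph of P (2 states):
  p0 = (c.0)\{a,b} | (0 | 0 + 0 | 0) → --c--▸ p1
  p1 = 0\{a,b} | (0 | 0 + 0 | 0) → stopped
Reachable graph of Q (2 states):
  q0 = (c.0)\{a,b} | (0 | 0 + 0 | 0 + 0) → --c--▸ q1
  q1 = 0\{a,b} | (0 | 0 + 0 | 0 + 0) → stopped
Bisimilarity quotient blocks:
  B0 = {p0, q0}
  B1 = {p1, q1}
p0 ∈ B0, q0 ∈ B0 → same block
Bisimilar ⇒ trace-equivalent.

trace-equivalent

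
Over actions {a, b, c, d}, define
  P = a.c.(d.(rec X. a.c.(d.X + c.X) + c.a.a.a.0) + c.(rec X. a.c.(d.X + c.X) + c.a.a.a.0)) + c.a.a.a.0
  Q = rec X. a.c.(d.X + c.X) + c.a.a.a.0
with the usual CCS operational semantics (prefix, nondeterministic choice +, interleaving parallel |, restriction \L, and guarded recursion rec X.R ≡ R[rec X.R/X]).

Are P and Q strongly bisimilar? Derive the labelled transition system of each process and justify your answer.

bisimilar

Reachable graph of P (8 states):
  u0 = a.c.(d.(rec X. a.c.(d.X + c.X) + c.a.a.a.0) + c.(rec X. a.c.(d.X + c.X) + c.a.a.a.0)) + c.a.a.a.0 → -a-> u1, -c-> u2
  u1 = c.(d.(rec X. a.c.(d.X + c.X) + c.a.a.a.0) + c.(rec X. a.c.(d.X + c.X) + c.a.a.a.0)) → -c-> u3
  u2 = a.a.a.0 → -a-> u4
  u3 = d.(rec X. a.c.(d.X + c.X) + c.a.a.a.0) + c.(rec X. a.c.(d.X + c.X) + c.a.a.a.0) → -c-> u5, -d-> u5
  u4 = a.a.0 → -a-> u6
  u5 = rec X. a.c.(d.X + c.X) + c.a.a.a.0 → -a-> u1, -c-> u2
  u6 = a.0 → -a-> u7
  u7 = 0 → deadlocked
Reachable graph of Q (7 states):
  v0 = rec X. a.c.(d.X + c.X) + c.a.a.a.0 → -a-> v1, -c-> v2
  v1 = c.(d.(rec X. a.c.(d.X + c.X) + c.a.a.a.0) + c.(rec X. a.c.(d.X + c.X) + c.a.a.a.0)) → -c-> v3
  v2 = a.a.a.0 → -a-> v4
  v3 = d.(rec X. a.c.(d.X + c.X) + c.a.a.a.0) + c.(rec X. a.c.(d.X + c.X) + c.a.a.a.0) → -c-> v0, -d-> v0
  v4 = a.a.0 → -a-> v5
  v5 = a.0 → -a-> v6
  v6 = 0 → deadlocked
Partition-refinement fixed point:
  B0 = {u0, u5, v0}
  B1 = {u2, v2}
  B2 = {u4, v4}
  B3 = {u6, v5}
  B4 = {u7, v6}
  B5 = {u1, v1}
  B6 = {u3, v3}
u0 ∈ B0, v0 ∈ B0 → same block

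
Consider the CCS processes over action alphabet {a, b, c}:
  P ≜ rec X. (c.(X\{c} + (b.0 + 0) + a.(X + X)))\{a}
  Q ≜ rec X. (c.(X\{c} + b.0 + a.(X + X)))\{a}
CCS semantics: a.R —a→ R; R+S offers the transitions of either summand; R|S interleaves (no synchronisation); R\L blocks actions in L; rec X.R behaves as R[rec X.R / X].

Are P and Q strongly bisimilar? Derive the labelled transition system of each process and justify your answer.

LTS(P): 3 reachable states
  u0 = rec X. (c.(X\{c} + (b.0 + 0) + a.(X + X)))\{a} :: =c=> u1
  u1 = ((rec X. (c.(X\{c} + (b.0 + 0) + a.(X + X)))\{a})\{c} + (b.0 + 0) + a.((rec X. (c.(X\{c} + (b.0 + 0) + a.(X + X)))\{a}) + (rec X. (c.(X\{c} + (b.0 + 0) + a.(X + X)))\{a})))\{a} :: =b=> u2
  u2 = 0\{a} :: stopped
LTS(Q): 3 reachable states
  v0 = rec X. (c.(X\{c} + b.0 + a.(X + X)))\{a} :: =c=> v1
  v1 = ((rec X. (c.(X\{c} + b.0 + a.(X + X)))\{a})\{c} + b.0 + a.((rec X. (c.(X\{c} + b.0 + a.(X + X)))\{a}) + (rec X. (c.(X\{c} + b.0 + a.(X + X)))\{a})))\{a} :: =b=> v2
  v2 = 0\{a} :: stopped
Bisimilarity quotient blocks:
  B0 = {u0, v0}
  B1 = {u1, v1}
  B2 = {u2, v2}
u0 ∈ B0, v0 ∈ B0 → same block

bisimilar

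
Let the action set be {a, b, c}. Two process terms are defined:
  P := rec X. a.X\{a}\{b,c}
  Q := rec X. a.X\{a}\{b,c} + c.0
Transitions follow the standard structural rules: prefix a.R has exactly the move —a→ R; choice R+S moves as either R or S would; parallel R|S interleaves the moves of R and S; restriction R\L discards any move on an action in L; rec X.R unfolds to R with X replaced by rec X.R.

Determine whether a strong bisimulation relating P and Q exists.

not bisimilar

P's transition system — 2 states:
  u0 = rec X. a.X\{a}\{b,c} has moves =a=> u1
  u1 = (rec X. a.X\{a}\{b,c})\{a}\{b,c} has moves (no moves)
Q's transition system — 3 states:
  v0 = rec X. a.X\{a}\{b,c} + c.0 has moves =a=> v1, =c=> v2
  v1 = (rec X. a.X\{a}\{b,c} + c.0)\{a}\{b,c} has moves (no moves)
  v2 = 0 has moves (no moves)
Partition-refinement fixed point:
  B0 = {u0}
  B1 = {u1, v1, v2}
  B2 = {v0}
u0 ∈ B0, v0 ∈ B2 → different blocks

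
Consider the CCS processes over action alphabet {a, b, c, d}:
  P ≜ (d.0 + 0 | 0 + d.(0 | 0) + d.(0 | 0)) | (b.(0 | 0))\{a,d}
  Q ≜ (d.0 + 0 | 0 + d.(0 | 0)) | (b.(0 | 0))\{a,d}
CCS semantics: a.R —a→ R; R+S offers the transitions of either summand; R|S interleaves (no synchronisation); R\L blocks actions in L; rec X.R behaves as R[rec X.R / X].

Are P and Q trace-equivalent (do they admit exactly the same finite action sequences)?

traces(P) = traces(Q)

Reachable graph of P (6 states):
  m0 = (d.0 + 0 | 0 + d.(0 | 0) + d.(0 | 0)) | (b.(0 | 0))\{a,d} :: ··b··> m1, ··d··> m2, ··d··> m3
  m1 = (d.0 + 0 | 0 + d.(0 | 0) + d.(0 | 0)) | (0 | 0)\{a,d} :: ··d··> m4, ··d··> m5
  m2 = 0 | (b.(0 | 0))\{a,d} :: ··b··> m4
  m3 = 0 | 0 | (b.(0 | 0))\{a,d} :: ··b··> m5
  m4 = 0 | (0 | 0)\{a,d} :: ·
  m5 = 0 | 0 | (0 | 0)\{a,d} :: ·
Reachable graph of Q (6 states):
  n0 = (d.0 + 0 | 0 + d.(0 | 0)) | (b.(0 | 0))\{a,d} :: ··b··> n1, ··d··> n2, ··d··> n3
  n1 = (d.0 + 0 | 0 + d.(0 | 0)) | (0 | 0)\{a,d} :: ··d··> n4, ··d··> n5
  n2 = 0 | (b.(0 | 0))\{a,d} :: ··b··> n4
  n3 = 0 | 0 | (b.(0 | 0))\{a,d} :: ··b··> n5
  n4 = 0 | (0 | 0)\{a,d} :: ·
  n5 = 0 | 0 | (0 | 0)\{a,d} :: ·
Partition-refinement fixed point:
  B0 = {m0, n0}
  B1 = {m2, m3, n2, n3}
  B2 = {m4, m5, n4, n5}
  B3 = {m1, n1}
m0 ∈ B0, n0 ∈ B0 → same block
Bisimilar ⇒ trace-equivalent.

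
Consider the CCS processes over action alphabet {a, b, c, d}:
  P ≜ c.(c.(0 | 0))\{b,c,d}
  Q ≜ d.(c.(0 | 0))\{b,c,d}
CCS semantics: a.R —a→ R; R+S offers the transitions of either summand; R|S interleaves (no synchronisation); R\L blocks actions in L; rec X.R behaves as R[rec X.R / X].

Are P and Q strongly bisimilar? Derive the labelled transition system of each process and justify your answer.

P's transition system — 2 states:
  u0 = c.(c.(0 | 0))\{b,c,d} has moves =c=> u1
  u1 = (c.(0 | 0))\{b,c,d} has moves stopped
Q's transition system — 2 states:
  v0 = d.(c.(0 | 0))\{b,c,d} has moves =d=> v1
  v1 = (c.(0 | 0))\{b,c,d} has moves stopped
Bisimilarity quotient blocks:
  B0 = {u0}
  B1 = {u1, v1}
  B2 = {v0}
u0 ∈ B0, v0 ∈ B2 → different blocks

NO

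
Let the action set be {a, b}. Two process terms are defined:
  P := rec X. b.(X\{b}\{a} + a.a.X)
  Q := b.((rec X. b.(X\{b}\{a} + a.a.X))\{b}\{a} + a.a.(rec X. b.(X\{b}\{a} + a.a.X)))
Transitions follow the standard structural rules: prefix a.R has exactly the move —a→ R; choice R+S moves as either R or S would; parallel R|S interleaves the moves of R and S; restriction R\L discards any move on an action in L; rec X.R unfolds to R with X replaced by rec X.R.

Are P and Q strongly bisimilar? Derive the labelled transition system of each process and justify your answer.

P ~ Q

Reachable graph of P (3 states):
  p0 = rec X. b.(X\{b}\{a} + a.a.X) :: =b=> p1
  p1 = (rec X. b.(X\{b}\{a} + a.a.X))\{b}\{a} + a.a.(rec X. b.(X\{b}\{a} + a.a.X)) :: =a=> p2
  p2 = a.(rec X. b.(X\{b}\{a} + a.a.X)) :: =a=> p0
Reachable graph of Q (4 states):
  q0 = b.((rec X. b.(X\{b}\{a} + a.a.X))\{b}\{a} + a.a.(rec X. b.(X\{b}\{a} + a.a.X))) :: =b=> q1
  q1 = (rec X. b.(X\{b}\{a} + a.a.X))\{b}\{a} + a.a.(rec X. b.(X\{b}\{a} + a.a.X)) :: =a=> q2
  q2 = a.(rec X. b.(X\{b}\{a} + a.a.X)) :: =a=> q3
  q3 = rec X. b.(X\{b}\{a} + a.a.X) :: =b=> q1
Partition-refinement fixed point:
  B0 = {p0, q0, q3}
  B1 = {p1, q1}
  B2 = {p2, q2}
p0 ∈ B0, q0 ∈ B0 → same block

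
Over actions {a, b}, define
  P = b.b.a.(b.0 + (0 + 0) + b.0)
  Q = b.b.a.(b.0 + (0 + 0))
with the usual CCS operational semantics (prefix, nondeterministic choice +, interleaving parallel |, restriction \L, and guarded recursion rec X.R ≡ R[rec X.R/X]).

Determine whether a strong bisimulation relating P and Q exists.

P's transition system — 5 states:
  s0 = b.b.a.(b.0 + (0 + 0) + b.0) has moves =b=> s1
  s1 = b.a.(b.0 + (0 + 0) + b.0) has moves =b=> s2
  s2 = a.(b.0 + (0 + 0) + b.0) has moves =a=> s3
  s3 = b.0 + (0 + 0) + b.0 has moves =b=> s4
  s4 = 0 has moves ∅
Q's transition system — 5 states:
  t0 = b.b.a.(b.0 + (0 + 0)) has moves =b=> t1
  t1 = b.a.(b.0 + (0 + 0)) has moves =b=> t2
  t2 = a.(b.0 + (0 + 0)) has moves =a=> t3
  t3 = b.0 + (0 + 0) has moves =b=> t4
  t4 = 0 has moves ∅
Partition-refinement fixed point:
  B0 = {s0, t0}
  B1 = {s1, t1}
  B2 = {s2, t2}
  B3 = {s3, t3}
  B4 = {s4, t4}
s0 ∈ B0, t0 ∈ B0 → same block

bisimilar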